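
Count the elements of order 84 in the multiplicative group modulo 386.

0

φ(386) = φ(2)·φ(193) = 1·192 = 192 = 2^6 · 3.
In a cyclic group of order 192, there are φ(d) elements of order d for each divisor d of 192, and zero for non-divisors.
Here 192 is not a multiple of 84, so there are no elements of order 84.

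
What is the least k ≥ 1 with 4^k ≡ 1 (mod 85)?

Since 4 ∈ (Z/85Z)^×, its order divides φ(85) = φ(5·17) = (5−1)·(17−1) = 4·16 = 64 = 2^6.
Divisors of 64: 1, 2, 4, 8, 16, 32, 64.
Evaluate successive powers at the divisors of 64:
4^1 ≡ 4
4^2 ≡ 16
4^4 ≡ 1
Hence ord(4) = 4.

4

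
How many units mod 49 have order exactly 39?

φ(49) = φ(7^2) = 7·(7−1) = 42 = 2 · 3 · 7.
In a cyclic group of order 42, there are φ(d) elements of order d for each divisor d of 42, and zero for non-divisors.
39 does not divide 42, so no element of (Z/49Z)^× has order 39.

0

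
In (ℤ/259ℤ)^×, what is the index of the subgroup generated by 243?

12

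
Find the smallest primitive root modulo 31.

φ(31) = 31 − 1 = 30 = 2 · 3 · 5.
Test candidates g = 2, 3, … against the prime factors q ∈ {2, 3, 5} of φ(31): g is a generator iff g^(30/q) ≢ 1 for every such q.
g = 2: 2^15 ≡ 1 — hits 1, so not a primitive root.
g = 3: 3^15 ≡ 30; 3^10 ≡ 25; 3^6 ≡ 16 — none is 1, so 3 is a primitive root.
The smallest primitive root modulo 31 is 3.

3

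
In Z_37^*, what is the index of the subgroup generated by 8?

The order of 8 must divide φ(37) = 37 − 1 = 36 = 2^2 · 3^2.
Divisors of 36: 1, 2, 3, 4, 6, 9, 12, 18, 36.
Check 8^d mod 37 for each divisor in increasing order:
8^1 ≡ 8 (mod 37)
8^2 ≡ 27 (mod 37)
8^3 ≡ 31 (mod 37)
8^4 ≡ 26 (mod 37)
8^6 ≡ 36 (mod 37)
8^9 ≡ 6 (mod 37)
8^12 ≡ 1 (mod 37) ✓
So ord_37(8) = 12, hence |⟨8⟩| = 12.
[(Z/37Z)^× : ⟨8⟩] = 36/12 = 3.

3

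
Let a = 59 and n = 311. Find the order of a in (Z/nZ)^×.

310

Since 59 ∈ (Z/311Z)^×, its order divides φ(311) = 311 − 1 = 310 = 2 · 5 · 31.
Divisors of 310: 1, 2, 5, 10, 31, 62, 155, 310.
Test each divisor d:
59^1 ≡ 59 (mod 311)
59^2 ≡ 60 (mod 311)
59^5 ≡ 298 (mod 311)
59^10 ≡ 169 (mod 311)
59^31 ≡ 275 (mod 311)
59^62 ≡ 52 (mod 311)
59^155 ≡ 310 (mod 311)
59^310 ≡ 1 (mod 311) ✓
Therefore the multiplicative order of 59 modulo 311 is 310.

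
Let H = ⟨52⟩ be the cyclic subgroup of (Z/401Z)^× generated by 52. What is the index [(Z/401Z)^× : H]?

ord(52) | φ(401) = 401 − 1 = 400 = 2^4 · 5^2.
Divisors of 400: 1, 2, 4, 5, 8, 10, 16, 20, 25, 40, 50, 80, 100, 200, 400.
Compute 52^d (mod 401) for the divisors d until we hit 1:
52^1 ≡ 52 (mod 401)
52^2 ≡ 298 (mod 401)
52^4 ≡ 183 (mod 401)
52^5 ≡ 293 (mod 401)
52^8 ≡ 206 (mod 401)
52^10 ≡ 35 (mod 401)
52^16 ≡ 331 (mod 401)
52^20 ≡ 22 (mod 401)
52^25 ≡ 30 (mod 401)
52^40 ≡ 83 (mod 401)
52^50 ≡ 98 (mod 401)
52^80 ≡ 72 (mod 401)
52^100 ≡ 381 (mod 401)
52^200 ≡ 400 (mod 401)
52^400 ≡ 1 (mod 401) ✓
Thus |⟨52⟩| = ord(52) = 400.
The index is φ(401) / ord(52) = 400 / 400 = 1.

1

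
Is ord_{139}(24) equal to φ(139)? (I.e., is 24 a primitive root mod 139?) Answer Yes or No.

No

φ(139) = 139 − 1 = 138 = 2 · 3 · 23.
An element g generates (Z/139Z)^× iff g^(138/q) ≢ 1 (mod 139) for each prime q ∈ {2, 3, 23}.
24^69 ≡ 1 (mod 139)  [q = 2: ≡ 1 ✗]
24^46 ≡ 42 (mod 139)  [q = 3: ≢ 1 ✓]
24^6 ≡ 77 (mod 139)  [q = 23: ≢ 1 ✓]
Since 24^69 ≡ 1, the order of 24 divides 69 < 138, so 24 is not a primitive root.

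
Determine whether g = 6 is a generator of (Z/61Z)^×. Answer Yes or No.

Yes

φ(61) = 61 − 1 = 60 = 2^2 · 3 · 5.
6 is a primitive root mod 61 iff 6^(φ(61)/q) ≢ 1 for every prime q | φ(61), i.e. q ∈ {2, 3, 5}.
6^30 ≡ 60 (mod 61)  [q = 2: ≢ 1 ✓]
6^20 ≡ 47 (mod 61)  [q = 3: ≢ 1 ✓]
6^12 ≡ 20 (mod 61)  [q = 5: ≢ 1 ✓]
None equal 1, so ord_61(6) = 60: 6 is a primitive root.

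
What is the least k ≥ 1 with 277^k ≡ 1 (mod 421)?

30

The order of 277 must divide φ(421) = 421 − 1 = 420 = 2^2 · 3 · 5 · 7.
Divisors of 420: 1, 2, 3, 4, 5, 6, 7, 10, 12, 14, 15, 20, 21, 28, 30, 35, 42, 60, 70, 84, 105, 140, 210, 420.
Check 277^d mod 421 for each divisor in increasing order:
277^1 ≡ 277 (mod 421)
277^2 ≡ 107 (mod 421)
277^3 ≡ 169 (mod 421)
277^4 ≡ 82 (mod 421)
277^5 ≡ 401 (mod 421)
277^6 ≡ 354 (mod 421)
277^7 ≡ 386 (mod 421)
277^10 ≡ 400 (mod 421)
277^12 ≡ 279 (mod 421)
277^14 ≡ 383 (mod 421)
277^15 ≡ 420 (mod 421)
277^20 ≡ 20 (mod 421)
277^21 ≡ 67 (mod 421)
277^28 ≡ 181 (mod 421)
277^30 ≡ 1 (mod 421) ✓
Hence ord(277) = 30.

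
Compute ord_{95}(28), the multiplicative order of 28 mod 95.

36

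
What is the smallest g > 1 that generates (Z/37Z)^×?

2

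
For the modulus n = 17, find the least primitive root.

3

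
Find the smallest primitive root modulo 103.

5

φ(103) = 103 − 1 = 102 = 2 · 3 · 17.
Test candidates g = 2, 3, … against the prime factors q ∈ {2, 3, 17} of φ(103): g is a generator iff g^(102/q) ≢ 1 for every such q.
g = 2: 2^51 ≡ 1 — hits 1, so not a primitive root.
g = 3: 3^51 ≡ 102; 3^34 ≡ 1 — hits 1, so not a primitive root.
g = 4: 4^51 ≡ 1 — hits 1, so not a primitive root.
g = 5: 5^51 ≡ 102; 5^34 ≡ 56; 5^6 ≡ 72 — none is 1, so 5 is a primitive root.
So 5 is the smallest generator of (Z/103Z)^×.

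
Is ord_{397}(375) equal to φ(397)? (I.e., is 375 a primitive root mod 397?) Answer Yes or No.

φ(397) = 397 − 1 = 396 = 2^2 · 3^2 · 11.
It suffices to check that the order of 375 is not a proper divisor of 396: compute 375^(396/q) for q ∈ {2, 3, 11}.
375^198 ≡ 396 (mod 397)  [q = 2: ≢ 1 ✓]
375^132 ≡ 34 (mod 397)  [q = 3: ≢ 1 ✓]
375^36 ≡ 31 (mod 397)  [q = 11: ≢ 1 ✓]
Every test exponent gives a nontrivial residue, hence 375 generates the full group.

Yes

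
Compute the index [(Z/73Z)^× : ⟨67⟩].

ord(67) | φ(73) = 73 − 1 = 72 = 2^3 · 3^2.
Divisors of 72: 1, 2, 3, 4, 6, 8, 9, 12, 18, 24, 36, 72.
Evaluate successive powers at the divisors of 72:
67^1 ≡ 67
67^2 ≡ 36
67^3 ≡ 3
67^4 ≡ 55
67^6 ≡ 9
67^8 ≡ 32
67^9 ≡ 27
67^12 ≡ 8
67^18 ≡ 72
67^24 ≡ 64
67^36 ≡ 1
The order of 67 is 36, so the subgroup it generates has 36 elements.
Index = |(Z/73Z)^×| / |⟨67⟩| = 72 / 36 = 2.

2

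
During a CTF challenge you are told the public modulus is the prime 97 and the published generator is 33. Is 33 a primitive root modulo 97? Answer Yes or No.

No

φ(97) = 97 − 1 = 96 = 2^5 · 3.
An element g generates (Z/97Z)^× iff g^(96/q) ≢ 1 (mod 97) for each prime q ∈ {2, 3}.
33^48 ≡ 1 (mod 97)  [q = 2: ≡ 1 ✗]
33^32 ≡ 1 (mod 97)  [q = 3: ≡ 1 ✗]
33^48 ≡ 1 shows ord(33) | 48, strictly less than φ(97); not a primitive root.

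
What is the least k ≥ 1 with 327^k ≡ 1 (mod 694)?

173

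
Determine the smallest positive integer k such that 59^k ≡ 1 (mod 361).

The order of 59 must divide φ(361) = φ(19^2) = 19·(19−1) = 342 = 2 · 3^2 · 19.
Divisors of 342: 1, 2, 3, 6, 9, 18, 19, 38, 57, 114, 171, 342.
Check 59^d mod 361 for each divisor in increasing order:
59^1 ≡ 59 (mod 361)
59^2 ≡ 232 (mod 361)
59^3 ≡ 331 (mod 361)
59^6 ≡ 178 (mod 361)
59^9 ≡ 75 (mod 361)
59^18 ≡ 210 (mod 361)
59^19 ≡ 116 (mod 361)
59^38 ≡ 99 (mod 361)
59^57 ≡ 293 (mod 361)
59^114 ≡ 292 (mod 361)
59^171 ≡ 360 (mod 361)
59^342 ≡ 1 (mod 361) ✓
The smallest such exponent is 342, so the order of 59 is 342.

342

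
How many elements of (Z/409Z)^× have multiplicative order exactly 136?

64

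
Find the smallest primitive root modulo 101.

φ(101) = 101 − 1 = 100 = 2^2 · 5^2.
Test candidates g = 2, 3, … against the prime factors q ∈ {2, 5} of φ(101): g is a generator iff g^(100/q) ≢ 1 for every such q.
g = 2: 2^50 ≡ 100; 2^20 ≡ 95 — none is 1, so 2 is a primitive root.
So 2 is the smallest generator of (Z/101Z)^×.

2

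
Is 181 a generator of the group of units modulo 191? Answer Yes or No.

φ(191) = 191 − 1 = 190 = 2 · 5 · 19.
Test 181^(190/q) mod 191 for each prime factor q of 190:
181^95 ≡ 190 (mod 191)  [q = 2: ≢ 1 ✓]
181^38 ≡ 49 (mod 191)  [q = 5: ≢ 1 ✓]
181^10 ≡ 180 (mod 191)  [q = 19: ≢ 1 ✓]
All checks pass, so 181 has order 190 and is a primitive root modulo 191.

Yes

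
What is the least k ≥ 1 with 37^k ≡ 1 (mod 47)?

ord(37) | φ(47) = 47 − 1 = 46 = 2 · 23.
Divisors of 46: 1, 2, 23, 46.
Compute 37^d (mod 47) for the divisors d until we hit 1:
37^1 ≡ 37 (mod 47)
37^2 ≡ 6 (mod 47)
37^23 ≡ 1 (mod 47) ✓
The smallest such exponent is 23, so the order of 37 is 23.

23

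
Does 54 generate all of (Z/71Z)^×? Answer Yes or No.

No

φ(71) = 71 − 1 = 70 = 2 · 5 · 7.
54 is a primitive root mod 71 iff 54^(φ(71)/q) ≢ 1 for every prime q | φ(71), i.e. q ∈ {2, 5, 7}.
54^35 ≡ 1 (mod 71)  [q = 2: ≡ 1 ✗]
54^14 ≡ 25 (mod 71)  [q = 5: ≢ 1 ✓]
54^10 ≡ 1 (mod 71)  [q = 7: ≡ 1 ✗]
The check at q = 2 fails, so 54 generates a proper subgroup.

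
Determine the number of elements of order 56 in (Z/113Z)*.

φ(113) = 113 − 1 = 112 = 2^4 · 7.
In a cyclic group of order 112, there are φ(d) elements of order d for each divisor d of 112, and zero for non-divisors.
56 = 2^3 · 7 divides 112, and φ(56) = 24.

24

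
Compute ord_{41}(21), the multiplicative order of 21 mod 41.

Since 21 ∈ (Z/41Z)^×, its order divides φ(41) = 41 − 1 = 40 = 2^3 · 5.
Divisors of 40: 1, 2, 4, 5, 8, 10, 20, 40.
Test each divisor d:
21^1 ≡ 21 (mod 41)
21^2 ≡ 31 (mod 41)
21^4 ≡ 18 (mod 41)
21^5 ≡ 9 (mod 41)
21^8 ≡ 37 (mod 41)
21^10 ≡ 40 (mod 41)
21^20 ≡ 1 (mod 41) ✓
So ord_41(21) = 20.

20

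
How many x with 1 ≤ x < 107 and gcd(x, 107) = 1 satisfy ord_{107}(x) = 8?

0

φ(107) = 107 − 1 = 106 = 2 · 53.
In a cyclic group of order 106, there are φ(d) elements of order d for each divisor d of 106, and zero for non-divisors.
Since 8 ∤ 106, the count is 0.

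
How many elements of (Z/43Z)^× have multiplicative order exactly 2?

1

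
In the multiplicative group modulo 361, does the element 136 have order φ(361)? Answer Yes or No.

Yes

φ(361) = φ(19^2) = 19·(19−1) = 342 = 2 · 3^2 · 19.
136 is a primitive root mod 361 iff 136^(φ(361)/q) ≢ 1 for every prime q | φ(361), i.e. q ∈ {2, 3, 19}.
136^171 ≡ 360 (mod 361)  [q = 2: ≢ 1 ✓]
136^114 ≡ 292 (mod 361)  [q = 3: ≢ 1 ✓]
136^18 ≡ 58 (mod 361)  [q = 19: ≢ 1 ✓]
All checks pass, so 136 has order 342 and is a primitive root modulo 361.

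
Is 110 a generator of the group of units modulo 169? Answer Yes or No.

φ(169) = φ(13^2) = 13·(13−1) = 156 = 2^2 · 3 · 13.
Test 110^(156/q) mod 169 for each prime factor q of 156:
110^78 ≡ 168 (mod 169)  [q = 2: ≢ 1 ✓]
110^52 ≡ 22 (mod 169)  [q = 3: ≢ 1 ✓]
110^12 ≡ 14 (mod 169)  [q = 13: ≢ 1 ✓]
Every test exponent gives a nontrivial residue, hence 110 generates the full group.

Yes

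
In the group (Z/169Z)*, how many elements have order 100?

0

φ(169) = φ(13^2) = 13·(13−1) = 156 = 2^2 · 3 · 13.
Since (Z/169Z)^× is cyclic of order 156, the number of elements of order d is φ(d) when d | 156 and 0 otherwise.
100 does not divide 156, so no element of (Z/169Z)^× has order 100.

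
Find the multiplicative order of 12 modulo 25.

20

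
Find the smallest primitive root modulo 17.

φ(17) = 17 − 1 = 16 = 2^4.
Test candidates g = 2, 3, … against the prime factors q ∈ {2} of φ(17): g is a generator iff g^(16/q) ≢ 1 for every such q.
g = 2: 2^8 ≡ 1 — hits 1, so not a primitive root.
g = 3: 3^8 ≡ 16 — none is 1, so 3 is a primitive root.
So 3 is the smallest generator of (Z/17Z)^×.

3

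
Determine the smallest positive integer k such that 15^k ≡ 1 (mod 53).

13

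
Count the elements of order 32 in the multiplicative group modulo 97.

φ(97) = 97 − 1 = 96 = 2^5 · 3.
In a cyclic group of order 96, there are φ(d) elements of order d for each divisor d of 96, and zero for non-divisors.
32 = 2^5 divides 96, and φ(32) = 16.

16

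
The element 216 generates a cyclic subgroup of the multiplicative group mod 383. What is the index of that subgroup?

The order of 216 must divide φ(383) = 383 − 1 = 382 = 2 · 191.
Divisors of 382: 1, 2, 191, 382.
Check 216^d mod 383 for each divisor in increasing order:
216^1 ≡ 216
216^2 ≡ 313
216^191 ≡ 1
So ord_383(216) = 191, hence |⟨216⟩| = 191.
Index = |(Z/383Z)^×| / |⟨216⟩| = 382 / 191 = 2.

2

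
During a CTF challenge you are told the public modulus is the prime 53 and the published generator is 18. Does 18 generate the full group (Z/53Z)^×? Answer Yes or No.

Yes

φ(53) = 53 − 1 = 52 = 2^2 · 13.
It suffices to check that the order of 18 is not a proper divisor of 52: compute 18^(52/q) for q ∈ {2, 13}.
18^26 ≡ 52 (mod 53)  [q = 2: ≢ 1 ✓]
18^4 ≡ 36 (mod 53)  [q = 13: ≢ 1 ✓]
All checks pass, so 18 has order 52 and is a primitive root modulo 53.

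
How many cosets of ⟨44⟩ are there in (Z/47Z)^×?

1

Since 44 ∈ (Z/47Z)^×, its order divides φ(47) = 47 − 1 = 46 = 2 · 23.
Divisors of 46: 1, 2, 23, 46.
Test each divisor d:
44^1 ≡ 44
44^2 ≡ 9
44^23 ≡ 46
44^46 ≡ 1
So ord_47(44) = 46, hence |⟨44⟩| = 46.
The index is φ(47) / ord(44) = 46 / 46 = 1.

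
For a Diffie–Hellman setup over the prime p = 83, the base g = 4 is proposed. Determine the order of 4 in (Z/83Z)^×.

41

By Lagrange's theorem, ord_83(4) divides φ(83) = 83 − 1 = 82 = 2 · 41.
Divisors of 82: 1, 2, 41, 82.
Test each divisor d:
4^1 ≡ 4
4^2 ≡ 16
4^41 ≡ 1
So ord_83(4) = 41.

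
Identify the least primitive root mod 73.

5

φ(73) = 73 − 1 = 72 = 2^3 · 3^2.
g is a primitive root iff g^(72/q) ≢ 1 (mod 73) for each prime q ∈ {2, 3}.
g = 2: 2^36 ≡ 1 — hits 1, so not a primitive root.
g = 3: 3^36 ≡ 1 — hits 1, so not a primitive root.
g = 4: 4^36 ≡ 1 — hits 1, so not a primitive root.
g = 5: 5^36 ≡ 72; 5^24 ≡ 8 — none is 1, so 5 is a primitive root.
So 5 is the smallest generator of (Z/73Z)^×.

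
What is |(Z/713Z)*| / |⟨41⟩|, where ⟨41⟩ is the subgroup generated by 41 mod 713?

4

By Lagrange's theorem, ord_713(41) divides φ(713) = φ(23·31) = (23−1)·(31−1) = 22·30 = 660 = 2^2 · 3 · 5 · 11.
Divisors of 660: 1, 2, 3, 4, 5, 6, 10, 11, 12, 15, 20, 22, 30, 33, 44, 55, 60, 66, 110, 132, 165, 220, 330, 660.
Evaluate successive powers at the divisors of 660:
41^1 ≡ 41 (mod 713)
41^2 ≡ 255 (mod 713)
41^3 ≡ 473 (mod 713)
41^4 ≡ 142 (mod 713)
41^5 ≡ 118 (mod 713)
41^6 ≡ 560 (mod 713)
41^10 ≡ 377 (mod 713)
41^11 ≡ 484 (mod 713)
41^12 ≡ 593 (mod 713)
41^15 ≡ 280 (mod 713)
41^20 ≡ 242 (mod 713)
41^22 ≡ 392 (mod 713)
41^30 ≡ 683 (mod 713)
41^33 ≡ 70 (mod 713)
41^44 ≡ 369 (mod 713)
41^55 ≡ 346 (mod 713)
41^60 ≡ 187 (mod 713)
41^66 ≡ 622 (mod 713)
41^110 ≡ 645 (mod 713)
41^132 ≡ 438 (mod 713)
41^165 ≡ 1 (mod 713) ✓
The order of 41 is 165, so the subgroup it generates has 165 elements.
Index = |(Z/713Z)^×| / |⟨41⟩| = 660 / 165 = 4.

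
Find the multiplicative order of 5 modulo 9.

6

Since 5 ∈ (Z/9Z)^×, its order divides φ(9) = φ(3^2) = 3·(3−1) = 6 = 2 · 3.
Divisors of 6: 1, 2, 3, 6.
Compute 5^d (mod 9) for the divisors d until we hit 1:
5^1 ≡ 5 (mod 9)
5^2 ≡ 7 (mod 9)
5^3 ≡ 8 (mod 9)
5^6 ≡ 1 (mod 9) ✓
So ord_9(5) = 6.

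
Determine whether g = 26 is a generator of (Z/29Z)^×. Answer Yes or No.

Yes

φ(29) = 29 − 1 = 28 = 2^2 · 7.
It suffices to check that the order of 26 is not a proper divisor of 28: compute 26^(28/q) for q ∈ {2, 7}.
26^14 ≡ 28 (mod 29)  [q = 2: ≢ 1 ✓]
26^4 ≡ 23 (mod 29)  [q = 7: ≢ 1 ✓]
Every test exponent gives a nontrivial residue, hence 26 generates the full group.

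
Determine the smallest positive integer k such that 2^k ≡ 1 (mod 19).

The order of 2 must divide φ(19) = 19 − 1 = 18 = 2 · 3^2.
Divisors of 18: 1, 2, 3, 6, 9, 18.
Compute 2^d (mod 19) for the divisors d until we hit 1:
2^1 ≡ 2
2^2 ≡ 4
2^3 ≡ 8
2^6 ≡ 7
2^9 ≡ 18
2^18 ≡ 1
The smallest such exponent is 18, so the order of 2 is 18.

18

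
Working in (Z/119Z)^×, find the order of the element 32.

24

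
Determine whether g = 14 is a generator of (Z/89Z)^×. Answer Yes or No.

φ(89) = 89 − 1 = 88 = 2^3 · 11.
Test 14^(88/q) mod 89 for each prime factor q of 88:
14^44 ≡ 88 (mod 89)  [q = 2: ≢ 1 ✓]
14^8 ≡ 45 (mod 89)  [q = 11: ≢ 1 ✓]
All checks pass, so 14 has order 88 and is a primitive root modulo 89.

Yes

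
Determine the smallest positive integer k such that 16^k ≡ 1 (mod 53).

The order of 16 must divide φ(53) = 53 − 1 = 52 = 2^2 · 13.
Divisors of 52: 1, 2, 4, 13, 26, 52.
Check 16^d mod 53 for each divisor in increasing order:
16^1 ≡ 16 (mod 53)
16^2 ≡ 44 (mod 53)
16^4 ≡ 28 (mod 53)
16^13 ≡ 1 (mod 53) ✓
The smallest such exponent is 13, so the order of 16 is 13.

13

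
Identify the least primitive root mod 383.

5

φ(383) = 383 − 1 = 382 = 2 · 191.
g is a primitive root iff g^(382/q) ≢ 1 (mod 383) for each prime q ∈ {2, 191}.
g = 2: 2^191 ≡ 1 — hits 1, so not a primitive root.
g = 3: 3^191 ≡ 1 — hits 1, so not a primitive root.
g = 4: 4^191 ≡ 1 — hits 1, so not a primitive root.
g = 5: 5^191 ≡ 382; 5^2 ≡ 25 — none is 1, so 5 is a primitive root.
The smallest primitive root modulo 383 is 5.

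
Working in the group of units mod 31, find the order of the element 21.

30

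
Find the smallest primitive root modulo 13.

2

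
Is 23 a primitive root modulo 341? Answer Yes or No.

No

341 = 11 · 31 is a product of two distinct odd primes, so (Z/341Z)^× ≅ (Z/11Z)^× × (Z/31Z)^× is not cyclic.
No primitive root modulo 341 exists; in particular 23 is not one.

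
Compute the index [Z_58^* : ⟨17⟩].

7

Since 17 ∈ (Z/58Z)^×, its order divides φ(58) = φ(2)·φ(29) = 1·28 = 28 = 2^2 · 7.
Divisors of 28: 1, 2, 4, 7, 14, 28.
Test each divisor d:
17^1 ≡ 17 (mod 58)
17^2 ≡ 57 (mod 58)
17^4 ≡ 1 (mod 58) ✓
The order of 17 is 4, so the subgroup it generates has 4 elements.
Index = |(Z/58Z)^×| / |⟨17⟩| = 28 / 4 = 7.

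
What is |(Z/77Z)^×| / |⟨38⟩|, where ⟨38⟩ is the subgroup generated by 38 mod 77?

2

Since 38 ∈ (Z/77Z)^×, its order divides φ(77) = φ(7·11) = (7−1)·(11−1) = 6·10 = 60 = 2^2 · 3 · 5.
Divisors of 60: 1, 2, 3, 4, 5, 6, 10, 12, 15, 20, 30, 60.
Test each divisor d:
38^1 ≡ 38 (mod 77)
38^2 ≡ 58 (mod 77)
38^3 ≡ 48 (mod 77)
38^4 ≡ 53 (mod 77)
38^5 ≡ 12 (mod 77)
38^6 ≡ 71 (mod 77)
38^10 ≡ 67 (mod 77)
38^12 ≡ 36 (mod 77)
38^15 ≡ 34 (mod 77)
38^20 ≡ 23 (mod 77)
38^30 ≡ 1 (mod 77) ✓
The order of 38 is 30, so the subgroup it generates has 30 elements.
Index = |(Z/77Z)^×| / |⟨38⟩| = 60 / 30 = 2.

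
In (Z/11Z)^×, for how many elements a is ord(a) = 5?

4

φ(11) = 11 − 1 = 10 = 2 · 5.
In a cyclic group of order 10, there are φ(d) elements of order d for each divisor d of 10, and zero for non-divisors.
5 | 10, and φ(5) = 5 − 1 = 4.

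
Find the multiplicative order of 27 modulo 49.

14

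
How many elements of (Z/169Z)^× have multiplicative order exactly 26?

φ(169) = φ(13^2) = 13·(13−1) = 156 = 2^2 · 3 · 13.
(Z/169Z)^× is cyclic (|G| = 156); a cyclic group of order m has exactly φ(d) elements of each order d | m, and none otherwise.
26 = 2 · 13 divides 156, and φ(26) = 12.

12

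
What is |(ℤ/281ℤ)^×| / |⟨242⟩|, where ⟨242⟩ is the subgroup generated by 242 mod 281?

10

The order of 242 must divide φ(281) = 281 − 1 = 280 = 2^3 · 5 · 7.
Divisors of 280: 1, 2, 4, 5, 7, 8, 10, 14, 20, 28, 35, 40, 56, 70, 140, 280.
Test each divisor d:
242^1 ≡ 242
242^2 ≡ 116
242^4 ≡ 249
242^5 ≡ 124
242^7 ≡ 53
242^8 ≡ 181
242^10 ≡ 202
242^14 ≡ 280
242^20 ≡ 59
242^28 ≡ 1
The order of 242 is 28, so the subgroup it generates has 28 elements.
[(Z/281Z)^× : ⟨242⟩] = 280/28 = 10.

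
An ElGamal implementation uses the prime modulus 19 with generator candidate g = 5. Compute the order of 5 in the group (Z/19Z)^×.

9

The order of 5 must divide φ(19) = 19 − 1 = 18 = 2 · 3^2.
Divisors of 18: 1, 2, 3, 6, 9, 18.
Check 5^d mod 19 for each divisor in increasing order:
5^1 ≡ 5 (mod 19)
5^2 ≡ 6 (mod 19)
5^3 ≡ 11 (mod 19)
5^6 ≡ 7 (mod 19)
5^9 ≡ 1 (mod 19) ✓
Therefore the multiplicative order of 5 modulo 19 is 9.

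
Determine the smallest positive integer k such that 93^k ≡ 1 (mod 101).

100

Since 93 ∈ (Z/101Z)^×, its order divides φ(101) = 101 − 1 = 100 = 2^2 · 5^2.
Divisors of 100: 1, 2, 4, 5, 10, 20, 25, 50, 100.
Check 93^d mod 101 for each divisor in increasing order:
93^1 ≡ 93
93^2 ≡ 64
93^4 ≡ 56
93^5 ≡ 57
93^10 ≡ 17
93^20 ≡ 87
93^25 ≡ 10
93^50 ≡ 100
93^100 ≡ 1
The smallest such exponent is 100, so the order of 93 is 100.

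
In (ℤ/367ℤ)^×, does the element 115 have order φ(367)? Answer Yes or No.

φ(367) = 367 − 1 = 366 = 2 · 3 · 61.
115 is a primitive root mod 367 iff 115^(φ(367)/q) ≢ 1 for every prime q | φ(367), i.e. q ∈ {2, 3, 61}.
115^183 ≡ 366 (mod 367)  [q = 2: ≢ 1 ✓]
115^122 ≡ 83 (mod 367)  [q = 3: ≢ 1 ✓]
115^6 ≡ 362 (mod 367)  [q = 61: ≢ 1 ✓]
Every test exponent gives a nontrivial residue, hence 115 generates the full group.

Yes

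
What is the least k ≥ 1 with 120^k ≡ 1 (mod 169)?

39

By Lagrange's theorem, ord_169(120) divides φ(169) = φ(13^2) = 13·(13−1) = 156 = 2^2 · 3 · 13.
Divisors of 156: 1, 2, 3, 4, 6, 12, 13, 26, 39, 52, 78, 156.
Evaluate successive powers at the divisors of 156:
120^1 ≡ 120
120^2 ≡ 35
120^3 ≡ 144
120^4 ≡ 42
120^6 ≡ 118
120^12 ≡ 66
120^13 ≡ 146
120^26 ≡ 22
120^39 ≡ 1
Hence ord(120) = 39.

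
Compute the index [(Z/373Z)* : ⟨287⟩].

ord(287) | φ(373) = 373 − 1 = 372 = 2^2 · 3 · 31.
Divisors of 372: 1, 2, 3, 4, 6, 12, 31, 62, 93, 124, 186, 372.
Check 287^d mod 373 for each divisor in increasing order:
287^1 ≡ 287 (mod 373)
287^2 ≡ 309 (mod 373)
287^3 ≡ 282 (mod 373)
287^4 ≡ 366 (mod 373)
287^6 ≡ 75 (mod 373)
287^12 ≡ 30 (mod 373)
287^31 ≡ 372 (mod 373)
287^62 ≡ 1 (mod 373) ✓
The order of 287 is 62, so the subgroup it generates has 62 elements.
Index = |(Z/373Z)^×| / |⟨287⟩| = 372 / 62 = 6.

6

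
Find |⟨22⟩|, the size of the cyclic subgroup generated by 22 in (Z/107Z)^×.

ord(22) | φ(107) = 107 − 1 = 106 = 2 · 53.
Divisors of 106: 1, 2, 53, 106.
Compute 22^d (mod 107) for the divisors d until we hit 1:
22^1 ≡ 22 (mod 107)
22^2 ≡ 56 (mod 107)
22^53 ≡ 106 (mod 107)
22^106 ≡ 1 (mod 107) ✓
The smallest such exponent is 106, so the order of 22 is 106.

106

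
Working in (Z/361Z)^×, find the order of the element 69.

6

Since 69 ∈ (Z/361Z)^×, its order divides φ(361) = φ(19^2) = 19·(19−1) = 342 = 2 · 3^2 · 19.
Divisors of 342: 1, 2, 3, 6, 9, 18, 19, 38, 57, 114, 171, 342.
Evaluate successive powers at the divisors of 342:
69^1 ≡ 69 (mod 361)
69^2 ≡ 68 (mod 361)
69^3 ≡ 360 (mod 361)
69^6 ≡ 1 (mod 361) ✓
So ord_361(69) = 6.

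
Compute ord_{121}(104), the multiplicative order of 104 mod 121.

ord(104) | φ(121) = φ(11^2) = 11·(11−1) = 110 = 2 · 5 · 11.
Divisors of 110: 1, 2, 5, 10, 11, 22, 55, 110.
Compute 104^d (mod 121) for the divisors d until we hit 1:
104^1 ≡ 104 (mod 121)
104^2 ≡ 47 (mod 121)
104^5 ≡ 78 (mod 121)
104^10 ≡ 34 (mod 121)
104^11 ≡ 27 (mod 121)
104^22 ≡ 3 (mod 121)
104^55 ≡ 1 (mod 121) ✓
So ord_121(104) = 55.

55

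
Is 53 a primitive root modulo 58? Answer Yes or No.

φ(58) = φ(2)·φ(29) = 1·28 = 28 = 2^2 · 7.
53 is a primitive root mod 58 iff 53^(φ(58)/q) ≢ 1 for every prime q | φ(58), i.e. q ∈ {2, 7}.
53^14 ≡ 1 (mod 58)  [q = 2: ≡ 1 ✗]
53^4 ≡ 45 (mod 58)  [q = 7: ≢ 1 ✓]
The check at q = 2 fails, so 53 generates a proper subgroup.

No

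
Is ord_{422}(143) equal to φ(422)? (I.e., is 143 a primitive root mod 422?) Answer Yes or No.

φ(422) = φ(2)·φ(211) = 1·210 = 210 = 2 · 3 · 5 · 7.
An element g generates (Z/422Z)^× iff g^(210/q) ≢ 1 (mod 422) for each prime q ∈ {2, 3, 5, 7}.
143^105 ≡ 1 (mod 422)  [q = 2: ≡ 1 ✗]
143^70 ≡ 1 (mod 422)  [q = 3: ≡ 1 ✗]
143^42 ≡ 107 (mod 422)  [q = 5: ≢ 1 ✓]
143^30 ≡ 199 (mod 422)  [q = 7: ≢ 1 ✓]
The check at q = 2 fails, so 143 generates a proper subgroup.

No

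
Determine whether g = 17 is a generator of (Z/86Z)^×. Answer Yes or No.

φ(86) = φ(2)·φ(43) = 1·42 = 42 = 2 · 3 · 7.
It suffices to check that the order of 17 is not a proper divisor of 42: compute 17^(42/q) for q ∈ {2, 3, 7}.
17^21 ≡ 1 (mod 86)  [q = 2: ≡ 1 ✗]
17^14 ≡ 49 (mod 86)  [q = 3: ≢ 1 ✓]
17^6 ≡ 35 (mod 86)  [q = 7: ≢ 1 ✓]
The check at q = 2 fails, so 17 generates a proper subgroup.

No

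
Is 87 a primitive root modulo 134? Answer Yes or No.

φ(134) = φ(2)·φ(67) = 1·66 = 66 = 2 · 3 · 11.
87 is a primitive root mod 134 iff 87^(φ(134)/q) ≢ 1 for every prime q | φ(134), i.e. q ∈ {2, 3, 11}.
87^33 ≡ 133 (mod 134)  [q = 2: ≢ 1 ✓]
87^22 ≡ 29 (mod 134)  [q = 3: ≢ 1 ✓]
87^6 ≡ 59 (mod 134)  [q = 11: ≢ 1 ✓]
None equal 1, so ord_134(87) = 66: 87 is a primitive root.

Yes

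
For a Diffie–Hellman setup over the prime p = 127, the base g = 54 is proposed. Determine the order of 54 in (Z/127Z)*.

The order of 54 must divide φ(127) = 127 − 1 = 126 = 2 · 3^2 · 7.
Divisors of 126: 1, 2, 3, 6, 7, 9, 14, 18, 21, 42, 63, 126.
Evaluate successive powers at the divisors of 126:
54^1 ≡ 54
54^2 ≡ 122
54^3 ≡ 111
54^6 ≡ 2
54^7 ≡ 108
54^9 ≡ 95
54^14 ≡ 107
54^18 ≡ 8
54^21 ≡ 126
54^42 ≡ 1
Hence ord(54) = 42.

42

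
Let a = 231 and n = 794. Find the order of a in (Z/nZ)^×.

132

The order of 231 must divide φ(794) = φ(2)·φ(397) = 1·396 = 396 = 2^2 · 3^2 · 11.
Divisors of 396: 1, 2, 3, 4, 6, 9, 11, 12, 18, 22, 33, 36, 44, 66, 99, 132, 198, 396.
Compute 231^d (mod 794) for the divisors d until we hit 1:
231^1 ≡ 231 (mod 794)
231^2 ≡ 163 (mod 794)
231^3 ≡ 335 (mod 794)
231^4 ≡ 367 (mod 794)
231^6 ≡ 271 (mod 794)
231^9 ≡ 269 (mod 794)
231^11 ≡ 177 (mod 794)
231^12 ≡ 393 (mod 794)
231^18 ≡ 107 (mod 794)
231^22 ≡ 363 (mod 794)
231^33 ≡ 731 (mod 794)
231^36 ≡ 333 (mod 794)
231^44 ≡ 759 (mod 794)
231^66 ≡ 793 (mod 794)
231^99 ≡ 63 (mod 794)
231^132 ≡ 1 (mod 794) ✓
The smallest such exponent is 132, so the order of 231 is 132.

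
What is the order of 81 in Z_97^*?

12

The order of 81 must divide φ(97) = 97 − 1 = 96 = 2^5 · 3.
Divisors of 96: 1, 2, 3, 4, 6, 8, 12, 16, 24, 32, 48, 96.
Check 81^d mod 97 for each divisor in increasing order:
81^1 ≡ 81
81^2 ≡ 62
81^3 ≡ 75
81^4 ≡ 61
81^6 ≡ 96
81^8 ≡ 35
81^12 ≡ 1
Therefore the multiplicative order of 81 modulo 97 is 12.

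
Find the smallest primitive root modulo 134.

φ(134) = φ(2)·φ(67) = 1·66 = 66 = 2 · 3 · 11.
Test candidates g = 2, 3, … against the prime factors q ∈ {2, 3, 11} of φ(134): g is a generator iff g^(66/q) ≢ 1 for every such q.
g = 2: gcd(2, 134) = 2 > 1, not a unit — skip.
g = 3: 3^33 ≡ 133; 3^22 ≡ 1 — hits 1, so not a primitive root.
g = 4: gcd(4, 134) = 2 > 1, not a unit — skip.
g = 5: 5^33 ≡ 133; 5^22 ≡ 1 — hits 1, so not a primitive root.
g = 6: gcd(6, 134) = 2 > 1, not a unit — skip.
g = 7: 7^33 ≡ 133; 7^22 ≡ 29; 7^6 ≡ 131 — none is 1, so 7 is a primitive root.
Hence the least primitive root of 134 is 7.

7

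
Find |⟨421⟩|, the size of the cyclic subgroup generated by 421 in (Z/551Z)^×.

252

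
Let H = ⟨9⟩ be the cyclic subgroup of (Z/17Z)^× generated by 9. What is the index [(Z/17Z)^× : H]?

By Lagrange's theorem, ord_17(9) divides φ(17) = 17 − 1 = 16 = 2^4.
Divisors of 16: 1, 2, 4, 8, 16.
Test each divisor d:
9^1 ≡ 9
9^2 ≡ 13
9^4 ≡ 16
9^8 ≡ 1
So ord_17(9) = 8, hence |⟨9⟩| = 8.
Index = |(Z/17Z)^×| / |⟨9⟩| = 16 / 8 = 2.

2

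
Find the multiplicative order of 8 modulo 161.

11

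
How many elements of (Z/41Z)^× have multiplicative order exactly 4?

2

φ(41) = 41 − 1 = 40 = 2^3 · 5.
In a cyclic group of order 40, there are φ(d) elements of order d for each divisor d of 40, and zero for non-divisors.
4 = 2^2 divides 40, and φ(4) = 2.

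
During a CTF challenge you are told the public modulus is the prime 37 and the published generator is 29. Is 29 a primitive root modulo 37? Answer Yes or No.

No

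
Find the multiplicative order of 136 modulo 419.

19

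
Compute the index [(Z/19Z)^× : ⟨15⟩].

1

The order of 15 must divide φ(19) = 19 − 1 = 18 = 2 · 3^2.
Divisors of 18: 1, 2, 3, 6, 9, 18.
Check 15^d mod 19 for each divisor in increasing order:
15^1 ≡ 15 (mod 19)
15^2 ≡ 16 (mod 19)
15^3 ≡ 12 (mod 19)
15^6 ≡ 11 (mod 19)
15^9 ≡ 18 (mod 19)
15^18 ≡ 1 (mod 19) ✓
The order of 15 is 18, so the subgroup it generates has 18 elements.
The index is φ(19) / ord(15) = 18 / 18 = 1.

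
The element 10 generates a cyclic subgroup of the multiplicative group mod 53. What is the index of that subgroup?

4

ord(10) | φ(53) = 53 − 1 = 52 = 2^2 · 13.
Divisors of 52: 1, 2, 4, 13, 26, 52.
Test each divisor d:
10^1 ≡ 10 (mod 53)
10^2 ≡ 47 (mod 53)
10^4 ≡ 36 (mod 53)
10^13 ≡ 1 (mod 53) ✓
So ord_53(10) = 13, hence |⟨10⟩| = 13.
Index = |(Z/53Z)^×| / |⟨10⟩| = 52 / 13 = 4.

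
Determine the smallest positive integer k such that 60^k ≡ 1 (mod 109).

ord(60) | φ(109) = 109 − 1 = 108 = 2^2 · 3^3.
Divisors of 108: 1, 2, 3, 4, 6, 9, 12, 18, 27, 36, 54, 108.
Compute 60^d (mod 109) for the divisors d until we hit 1:
60^1 ≡ 60 (mod 109)
60^2 ≡ 3 (mod 109)
60^3 ≡ 71 (mod 109)
60^4 ≡ 9 (mod 109)
60^6 ≡ 27 (mod 109)
60^9 ≡ 64 (mod 109)
60^12 ≡ 75 (mod 109)
60^18 ≡ 63 (mod 109)
60^27 ≡ 108 (mod 109)
60^36 ≡ 45 (mod 109)
60^54 ≡ 1 (mod 109) ✓
Therefore the multiplicative order of 60 modulo 109 is 54.

54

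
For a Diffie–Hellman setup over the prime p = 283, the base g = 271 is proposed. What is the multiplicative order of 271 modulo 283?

141

By Lagrange's theorem, ord_283(271) divides φ(283) = 283 − 1 = 282 = 2 · 3 · 47.
Divisors of 282: 1, 2, 3, 6, 47, 94, 141, 282.
Test each divisor d:
271^1 ≡ 271 (mod 283)
271^2 ≡ 144 (mod 283)
271^3 ≡ 253 (mod 283)
271^6 ≡ 51 (mod 283)
271^47 ≡ 44 (mod 283)
271^94 ≡ 238 (mod 283)
271^141 ≡ 1 (mod 283) ✓
Hence ord(271) = 141.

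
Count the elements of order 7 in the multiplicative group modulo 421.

φ(421) = 421 − 1 = 420 = 2^2 · 3 · 5 · 7.
(Z/421Z)^× is cyclic (|G| = 420); a cyclic group of order m has exactly φ(d) elements of each order d | m, and none otherwise.
7 | 420, and φ(7) = 7 − 1 = 6.

6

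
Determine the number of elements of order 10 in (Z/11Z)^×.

4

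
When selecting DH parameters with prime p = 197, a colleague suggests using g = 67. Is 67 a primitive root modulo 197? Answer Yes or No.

Yes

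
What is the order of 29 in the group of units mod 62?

10

ord(29) | φ(62) = φ(2)·φ(31) = 1·30 = 30 = 2 · 3 · 5.
Divisors of 30: 1, 2, 3, 5, 6, 10, 15, 30.
Compute 29^d (mod 62) for the divisors d until we hit 1:
29^1 ≡ 29 (mod 62)
29^2 ≡ 35 (mod 62)
29^3 ≡ 23 (mod 62)
29^5 ≡ 61 (mod 62)
29^6 ≡ 33 (mod 62)
29^10 ≡ 1 (mod 62) ✓
Therefore the multiplicative order of 29 modulo 62 is 10.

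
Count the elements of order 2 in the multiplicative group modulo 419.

1

φ(419) = 419 − 1 = 418 = 2 · 11 · 19.
In a cyclic group of order 418, there are φ(d) elements of order d for each divisor d of 418, and zero for non-divisors.
2 | 418, and φ(2) = 2 − 1 = 1.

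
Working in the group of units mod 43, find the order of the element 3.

42

By Lagrange's theorem, ord_43(3) divides φ(43) = 43 − 1 = 42 = 2 · 3 · 7.
Divisors of 42: 1, 2, 3, 6, 7, 14, 21, 42.
Compute 3^d (mod 43) for the divisors d until we hit 1:
3^1 ≡ 3
3^2 ≡ 9
3^3 ≡ 27
3^6 ≡ 41
3^7 ≡ 37
3^14 ≡ 36
3^21 ≡ 42
3^42 ≡ 1
So ord_43(3) = 42.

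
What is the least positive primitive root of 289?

3

φ(289) = φ(17^2) = 17·(17−1) = 272 = 2^4 · 17.
Test candidates g = 2, 3, … against the prime factors q ∈ {2, 17} of φ(289): g is a generator iff g^(272/q) ≢ 1 for every such q.
g = 2: 2^136 ≡ 1 — hits 1, so not a primitive root.
g = 3: 3^136 ≡ 288; 3^16 ≡ 171 — none is 1, so 3 is a primitive root.
The smallest primitive root modulo 289 is 3.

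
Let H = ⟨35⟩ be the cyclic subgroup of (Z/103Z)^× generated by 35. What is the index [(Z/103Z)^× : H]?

1

Since 35 ∈ (Z/103Z)^×, its order divides φ(103) = 103 − 1 = 102 = 2 · 3 · 17.
Divisors of 102: 1, 2, 3, 6, 17, 34, 51, 102.
Compute 35^d (mod 103) for the divisors d until we hit 1:
35^1 ≡ 35
35^2 ≡ 92
35^3 ≡ 27
35^6 ≡ 8
35^17 ≡ 47
35^34 ≡ 46
35^51 ≡ 102
35^102 ≡ 1
The order of 35 is 102, so the subgroup it generates has 102 elements.
The index is φ(103) / ord(35) = 102 / 102 = 1.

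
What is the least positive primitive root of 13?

2

φ(13) = 13 − 1 = 12 = 2^2 · 3.
Test candidates g = 2, 3, … against the prime factors q ∈ {2, 3} of φ(13): g is a generator iff g^(12/q) ≢ 1 for every such q.
g = 2: 2^6 ≡ 12; 2^4 ≡ 3 — none is 1, so 2 is a primitive root.
The smallest primitive root modulo 13 is 2.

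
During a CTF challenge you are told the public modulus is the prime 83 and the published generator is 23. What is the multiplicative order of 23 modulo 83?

41

Since 23 ∈ (Z/83Z)^×, its order divides φ(83) = 83 − 1 = 82 = 2 · 41.
Divisors of 82: 1, 2, 41, 82.
Evaluate successive powers at the divisors of 82:
23^1 ≡ 23
23^2 ≡ 31
23^41 ≡ 1
Hence ord(23) = 41.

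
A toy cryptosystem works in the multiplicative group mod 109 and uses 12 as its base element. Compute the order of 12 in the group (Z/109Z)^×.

54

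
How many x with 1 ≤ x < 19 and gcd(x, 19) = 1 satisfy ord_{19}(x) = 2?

1

φ(19) = 19 − 1 = 18 = 2 · 3^2.
In a cyclic group of order 18, there are φ(d) elements of order d for each divisor d of 18, and zero for non-divisors.
2 | 18, and φ(2) = 2 − 1 = 1.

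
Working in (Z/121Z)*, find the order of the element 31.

55

The order of 31 must divide φ(121) = φ(11^2) = 11·(11−1) = 110 = 2 · 5 · 11.
Divisors of 110: 1, 2, 5, 10, 11, 22, 55, 110.
Compute 31^d (mod 121) for the divisors d until we hit 1:
31^1 ≡ 31 (mod 121)
31^2 ≡ 114 (mod 121)
31^5 ≡ 67 (mod 121)
31^10 ≡ 12 (mod 121)
31^11 ≡ 9 (mod 121)
31^22 ≡ 81 (mod 121)
31^55 ≡ 1 (mod 121) ✓
The smallest such exponent is 55, so the order of 31 is 55.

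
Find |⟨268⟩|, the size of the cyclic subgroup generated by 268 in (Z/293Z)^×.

73

The order of 268 must divide φ(293) = 293 − 1 = 292 = 2^2 · 73.
Divisors of 292: 1, 2, 4, 73, 146, 292.
Test each divisor d:
268^1 ≡ 268 (mod 293)
268^2 ≡ 39 (mod 293)
268^4 ≡ 56 (mod 293)
268^73 ≡ 1 (mod 293) ✓
Therefore the multiplicative order of 268 modulo 293 is 73.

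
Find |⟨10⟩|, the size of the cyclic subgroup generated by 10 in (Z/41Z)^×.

The order of 10 must divide φ(41) = 41 − 1 = 40 = 2^3 · 5.
Divisors of 40: 1, 2, 4, 5, 8, 10, 20, 40.
Test each divisor d:
10^1 ≡ 10 (mod 41)
10^2 ≡ 18 (mod 41)
10^4 ≡ 37 (mod 41)
10^5 ≡ 1 (mod 41) ✓
The smallest such exponent is 5, so the order of 10 is 5.

5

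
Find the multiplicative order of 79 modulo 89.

44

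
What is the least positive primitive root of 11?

2

φ(11) = 11 − 1 = 10 = 2 · 5.
g is a primitive root iff g^(10/q) ≢ 1 (mod 11) for each prime q ∈ {2, 5}.
g = 2: 2^5 ≡ 10; 2^2 ≡ 4 — none is 1, so 2 is a primitive root.
So 2 is the smallest generator of (Z/11Z)^×.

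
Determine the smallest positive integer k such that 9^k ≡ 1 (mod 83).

41

Since 9 ∈ (Z/83Z)^×, its order divides φ(83) = 83 − 1 = 82 = 2 · 41.
Divisors of 82: 1, 2, 41, 82.
Test each divisor d:
9^1 ≡ 9 (mod 83)
9^2 ≡ 81 (mod 83)
9^41 ≡ 1 (mod 83) ✓
So ord_83(9) = 41.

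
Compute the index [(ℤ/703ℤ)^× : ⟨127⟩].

36

Since 127 ∈ (Z/703Z)^×, its order divides φ(703) = φ(19·37) = (19−1)·(37−1) = 18·36 = 648 = 2^3 · 3^4.
Divisors of 648: 1, 2, 3, 4, 6, 8, 9, 12, 18, 24, 27, 36, 54, 72, 81, 108, 162, 216, 324, 648.
Check 127^d mod 703 for each divisor in increasing order:
127^1 ≡ 127
127^2 ≡ 663
127^3 ≡ 544
127^4 ≡ 194
127^6 ≡ 676
127^8 ≡ 377
127^9 ≡ 75
127^12 ≡ 26
127^18 ≡ 1
The order of 127 is 18, so the subgroup it generates has 18 elements.
[(Z/703Z)^× : ⟨127⟩] = 648/18 = 36.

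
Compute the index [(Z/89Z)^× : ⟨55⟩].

ord(55) | φ(89) = 89 − 1 = 88 = 2^3 · 11.
Divisors of 88: 1, 2, 4, 8, 11, 22, 44, 88.
Compute 55^d (mod 89) for the divisors d until we hit 1:
55^1 ≡ 55 (mod 89)
55^2 ≡ 88 (mod 89)
55^4 ≡ 1 (mod 89) ✓
The order of 55 is 4, so the subgroup it generates has 4 elements.
The index is φ(89) / ord(55) = 88 / 4 = 22.

22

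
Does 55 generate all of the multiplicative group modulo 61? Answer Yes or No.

φ(61) = 61 − 1 = 60 = 2^2 · 3 · 5.
It suffices to check that the order of 55 is not a proper divisor of 60: compute 55^(60/q) for q ∈ {2, 3, 5}.
55^30 ≡ 60 (mod 61)  [q = 2: ≢ 1 ✓]
55^20 ≡ 47 (mod 61)  [q = 3: ≢ 1 ✓]
55^12 ≡ 20 (mod 61)  [q = 5: ≢ 1 ✓]
None equal 1, so ord_61(55) = 60: 55 is a primitive root.

Yes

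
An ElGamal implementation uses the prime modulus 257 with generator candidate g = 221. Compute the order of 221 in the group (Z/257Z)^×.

By Lagrange's theorem, ord_257(221) divides φ(257) = 257 − 1 = 256 = 2^8.
Divisors of 256: 1, 2, 4, 8, 16, 32, 64, 128, 256.
Evaluate successive powers at the divisors of 256:
221^1 ≡ 221 (mod 257)
221^2 ≡ 11 (mod 257)
221^4 ≡ 121 (mod 257)
221^8 ≡ 249 (mod 257)
221^16 ≡ 64 (mod 257)
221^32 ≡ 241 (mod 257)
221^64 ≡ 256 (mod 257)
221^128 ≡ 1 (mod 257) ✓
The smallest such exponent is 128, so the order of 221 is 128.

128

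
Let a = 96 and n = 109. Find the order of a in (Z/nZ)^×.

Since 96 ∈ (Z/109Z)^×, its order divides φ(109) = 109 − 1 = 108 = 2^2 · 3^3.
Divisors of 108: 1, 2, 3, 4, 6, 9, 12, 18, 27, 36, 54, 108.
Compute 96^d (mod 109) for the divisors d until we hit 1:
96^1 ≡ 96 (mod 109)
96^2 ≡ 60 (mod 109)
96^3 ≡ 92 (mod 109)
96^4 ≡ 3 (mod 109)
96^6 ≡ 71 (mod 109)
96^9 ≡ 101 (mod 109)
96^12 ≡ 27 (mod 109)
96^18 ≡ 64 (mod 109)
96^27 ≡ 33 (mod 109)
96^36 ≡ 63 (mod 109)
96^54 ≡ 108 (mod 109)
96^108 ≡ 1 (mod 109) ✓
Hence ord(96) = 108.

108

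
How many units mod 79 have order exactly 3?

2

φ(79) = 79 − 1 = 78 = 2 · 3 · 13.
In a cyclic group of order 78, there are φ(d) elements of order d for each divisor d of 78, and zero for non-divisors.
3 | 78, and φ(3) = 3 − 1 = 2.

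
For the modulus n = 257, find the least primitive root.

3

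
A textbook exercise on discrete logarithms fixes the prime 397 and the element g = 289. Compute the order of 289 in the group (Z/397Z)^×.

66

ord(289) | φ(397) = 397 − 1 = 396 = 2^2 · 3^2 · 11.
Divisors of 396: 1, 2, 3, 4, 6, 9, 11, 12, 18, 22, 33, 36, 44, 66, 99, 132, 198, 396.
Test each divisor d:
289^1 ≡ 289 (mod 397)
289^2 ≡ 151 (mod 397)
289^3 ≡ 366 (mod 397)
289^4 ≡ 172 (mod 397)
289^6 ≡ 167 (mod 397)
289^9 ≡ 381 (mod 397)
289^11 ≡ 363 (mod 397)
289^12 ≡ 99 (mod 397)
289^18 ≡ 256 (mod 397)
289^22 ≡ 362 (mod 397)
289^33 ≡ 396 (mod 397)
289^36 ≡ 31 (mod 397)
289^44 ≡ 34 (mod 397)
289^66 ≡ 1 (mod 397) ✓
The smallest such exponent is 66, so the order of 289 is 66.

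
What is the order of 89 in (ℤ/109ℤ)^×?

27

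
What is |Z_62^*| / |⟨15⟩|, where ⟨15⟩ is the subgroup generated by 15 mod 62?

3

By Lagrange's theorem, ord_62(15) divides φ(62) = φ(2)·φ(31) = 1·30 = 30 = 2 · 3 · 5.
Divisors of 30: 1, 2, 3, 5, 6, 10, 15, 30.
Evaluate successive powers at the divisors of 30:
15^1 ≡ 15 (mod 62)
15^2 ≡ 39 (mod 62)
15^3 ≡ 27 (mod 62)
15^5 ≡ 61 (mod 62)
15^6 ≡ 47 (mod 62)
15^10 ≡ 1 (mod 62) ✓
The order of 15 is 10, so the subgroup it generates has 10 elements.
The index is φ(62) / ord(15) = 30 / 10 = 3.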